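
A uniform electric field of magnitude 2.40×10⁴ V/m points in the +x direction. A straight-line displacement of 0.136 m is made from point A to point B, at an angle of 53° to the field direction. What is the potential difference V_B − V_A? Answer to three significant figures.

Only the component of displacement along E changes the potential: ΔV = −E·d·cosθ.
ΔV = −(2.40×10⁴ V/m)(0.136 m)cos53° = -1960 V.

-1960 V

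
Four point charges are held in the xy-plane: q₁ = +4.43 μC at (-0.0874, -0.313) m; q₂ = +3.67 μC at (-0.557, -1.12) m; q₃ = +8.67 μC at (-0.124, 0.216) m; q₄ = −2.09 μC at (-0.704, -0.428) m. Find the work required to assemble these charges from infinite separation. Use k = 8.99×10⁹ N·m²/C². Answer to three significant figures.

The assembly work is the sum of pairwise potential energies, U = Σ_{i<j} kqᵢqⱼ/rᵢⱼ.
Pair separations: r₁₂ = 0.934 m, r₁₃ = 0.530 m, r₁₄ = 0.627 m, r₂₃ = 1.40 m, r₂₄ = 0.707 m, r₃₄ = 0.867 m.
Summing all 6 pair terms gives U = 0.593 J.

0.593 J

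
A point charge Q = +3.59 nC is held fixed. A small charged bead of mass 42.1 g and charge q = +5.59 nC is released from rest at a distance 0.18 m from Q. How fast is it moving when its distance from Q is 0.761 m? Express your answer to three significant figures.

6.03×10⁻³ m/s

Only the electrostatic force acts, so mechanical energy is conserved: ½mv² = U₁ − U₂ = kQq(1/r₁ − 1/r₂).
U₁ − U₂ = (8.99×10⁹ N·m²/C²)(3.59×10⁻⁹ C)(5.59×10⁻⁹ C)(1/0.180 − 1/0.761) = 7.65×10⁻⁷ J.
v = √(2·7.65×10⁻⁷/0.0421) = 6.03×10⁻³ m/s.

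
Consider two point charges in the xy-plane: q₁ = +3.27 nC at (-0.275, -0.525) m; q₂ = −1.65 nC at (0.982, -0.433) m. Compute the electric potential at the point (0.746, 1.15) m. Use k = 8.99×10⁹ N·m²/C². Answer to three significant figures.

Electric potential is a scalar, so the contributions from each charge add algebraically: V = Σ kqᵢ/rᵢ.
Distances from the field point to each charge: r₁ = 1.96 m, r₂ = 1.60 m.
V = k[(3.27×10⁻⁹)/(1.96) + (-1.65×10⁻⁹)/(1.60)] = 5.72 V.

5.72 V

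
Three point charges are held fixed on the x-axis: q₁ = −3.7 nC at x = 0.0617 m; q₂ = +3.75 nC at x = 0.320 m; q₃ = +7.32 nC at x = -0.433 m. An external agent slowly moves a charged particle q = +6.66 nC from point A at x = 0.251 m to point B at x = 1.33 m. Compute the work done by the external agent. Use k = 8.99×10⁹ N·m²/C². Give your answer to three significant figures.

-2.43×10⁻⁶ J

For quasistatic motion the external work equals the change in potential energy: W_ext = qΔV = q(V_B − V_A).
At A: distances to the source charges are 0.189 m, 0.0690 m, 0.684 m; V_A = Σ kqᵢ/rᵢ = 409 V.
At B: distances to the source charges are 1.27 m, 1.01 m, 1.76 m; V_B = Σ kqᵢ/rᵢ = 44.5 V.
ΔV = V_B − V_A = -365 V.
W_ext = qΔV = (6.66×10⁻⁹ C)(-365 V) = -2.43×10⁻⁶ J.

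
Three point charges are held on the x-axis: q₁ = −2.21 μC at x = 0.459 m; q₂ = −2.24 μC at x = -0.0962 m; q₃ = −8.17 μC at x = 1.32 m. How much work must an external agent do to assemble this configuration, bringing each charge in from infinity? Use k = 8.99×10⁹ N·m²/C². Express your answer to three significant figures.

0.385 J

The assembly work is the sum of pairwise potential energies, U = Σ_{i<j} kqᵢqⱼ/rᵢⱼ.
Pair separations: r₁₂ = 0.555 m, r₁₃ = 0.861 m, r₂₃ = 1.42 m.
U = (0.0802) + (0.189) + (0.116) = 0.385 J.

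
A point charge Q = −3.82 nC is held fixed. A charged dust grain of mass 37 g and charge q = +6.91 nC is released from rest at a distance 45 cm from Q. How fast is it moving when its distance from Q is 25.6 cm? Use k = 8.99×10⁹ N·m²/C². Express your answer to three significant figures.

Only the electrostatic force acts, so mechanical energy is conserved: ½mv² = U₁ − U₂ = kQq(1/r₁ − 1/r₂).
U₁ − U₂ = (8.99×10⁹ N·m²/C²)(-3.82×10⁻⁹ C)(6.91×10⁻⁹ C)(1/0.450 − 1/0.256) = 4.00×10⁻⁷ J.
v = √(2·4.00×10⁻⁷/0.0370) = 4.65×10⁻³ m/s.

4.65×10⁻³ m/s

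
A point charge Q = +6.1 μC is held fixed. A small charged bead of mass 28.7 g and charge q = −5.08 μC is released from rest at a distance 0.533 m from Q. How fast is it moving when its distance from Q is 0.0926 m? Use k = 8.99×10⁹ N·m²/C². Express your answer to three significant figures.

Only the electrostatic force acts, so mechanical energy is conserved: ½mv² = U₁ − U₂ = kQq(1/r₁ − 1/r₂).
U₁ − U₂ = (8.99×10⁹ N·m²/C²)(6.10×10⁻⁶ C)(-5.08×10⁻⁶ C)(1/0.533 − 1/0.0926) = 2.49 J.
v = √(2·2.49/0.0287) = 13.2 m/s.

13.2 m/s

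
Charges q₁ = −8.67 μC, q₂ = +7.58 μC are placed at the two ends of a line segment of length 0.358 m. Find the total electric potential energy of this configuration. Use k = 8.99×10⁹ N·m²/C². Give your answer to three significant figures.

-1.65 J

The assembly work is the sum of pairwise potential energies, U = Σ_{i<j} kqᵢqⱼ/rᵢⱼ.
The separation is r = 0.358 m.
U = (-1.65) = -1.65 J.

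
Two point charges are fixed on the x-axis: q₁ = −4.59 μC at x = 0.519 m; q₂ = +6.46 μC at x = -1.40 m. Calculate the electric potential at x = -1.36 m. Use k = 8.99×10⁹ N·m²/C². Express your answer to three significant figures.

The total potential is the scalar sum of each charge's contribution, V = Σ kqᵢ/rᵢ.
Distances from the field point to each charge: r₁ = 1.88 m, r₂ = 0.0400 m.
V = k[(-4.59×10⁻⁶)/(1.88) + (6.46×10⁻⁶)/(0.0400)] = 1.43×10⁶ V.

1.43×10⁶ V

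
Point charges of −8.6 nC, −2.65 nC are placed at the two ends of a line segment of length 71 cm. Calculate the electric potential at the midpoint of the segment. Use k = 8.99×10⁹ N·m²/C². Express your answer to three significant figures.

-285 V

Electric potential is a scalar, so the contributions from each charge add algebraically: V = Σ kqᵢ/rᵢ.
Each charge is 0.355 m from the midpoint.
V = k[(-8.60×10⁻⁹)/(0.355) + (-2.65×10⁻⁹)/(0.355)] = -285 V.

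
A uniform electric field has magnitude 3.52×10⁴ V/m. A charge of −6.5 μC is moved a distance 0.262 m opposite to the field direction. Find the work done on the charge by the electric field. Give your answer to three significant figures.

0.0599 J

The potential change for a displacement 0.262 m opposite to the field direction is ΔV = +Ed = 9220 V.
W_field = −qΔV = 0.0599 J.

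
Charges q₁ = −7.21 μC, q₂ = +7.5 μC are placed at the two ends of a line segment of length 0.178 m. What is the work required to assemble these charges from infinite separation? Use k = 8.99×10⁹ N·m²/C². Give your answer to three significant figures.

The work to assemble the configuration equals its total potential energy, U = Σ kqᵢqⱼ/rᵢⱼ over all pairs.
The separation is r = 0.178 m.
U = (-2.73) = -2.73 J.

-2.73 J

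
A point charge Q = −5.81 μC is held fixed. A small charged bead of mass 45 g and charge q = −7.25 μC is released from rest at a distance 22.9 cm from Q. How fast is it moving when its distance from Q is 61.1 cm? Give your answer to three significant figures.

Only the electrostatic force acts, so mechanical energy is conserved: ½mv² = U₁ − U₂ = kQq(1/r₁ − 1/r₂).
U₁ − U₂ = (8.99×10⁹ N·m²/C²)(-5.81×10⁻⁶ C)(-7.25×10⁻⁶ C)(1/0.229 − 1/0.611) = 1.03 J.
v = √(2·1.03/0.0450) = 6.78 m/s.

6.78 m/s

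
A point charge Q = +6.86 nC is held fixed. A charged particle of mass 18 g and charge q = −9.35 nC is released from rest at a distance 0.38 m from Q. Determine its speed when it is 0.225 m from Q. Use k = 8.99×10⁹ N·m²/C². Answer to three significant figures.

0.0108 m/s

Only the electrostatic force acts, so mechanical energy is conserved: ½mv² = U₁ − U₂ = kQq(1/r₁ − 1/r₂).
U₁ − U₂ = (8.99×10⁹ N·m²/C²)(6.86×10⁻⁹ C)(-9.35×10⁻⁹ C)(1/0.380 − 1/0.225) = 1.05×10⁻⁶ J.
v = √(2·1.05×10⁻⁶/0.0180) = 0.0108 m/s.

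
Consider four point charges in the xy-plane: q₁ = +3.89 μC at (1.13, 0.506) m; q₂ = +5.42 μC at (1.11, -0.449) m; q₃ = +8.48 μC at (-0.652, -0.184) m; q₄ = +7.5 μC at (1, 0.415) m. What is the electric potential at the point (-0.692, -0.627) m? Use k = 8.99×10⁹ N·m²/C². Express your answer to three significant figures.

2.49×10⁵ V

The total potential is the scalar sum of each charge's contribution, V = Σ kqᵢ/rᵢ.
Distances from the field point to each charge: r₁ = 2.15 m, r₂ = 1.81 m, r₃ = 0.445 m, r₄ = 1.99 m.
V = k[(3.89×10⁻⁶)/(2.15) + (5.42×10⁻⁶)/(1.81) + (8.48×10⁻⁶)/(0.445) + (7.50×10⁻⁶)/(1.99)] = 2.49×10⁵ V.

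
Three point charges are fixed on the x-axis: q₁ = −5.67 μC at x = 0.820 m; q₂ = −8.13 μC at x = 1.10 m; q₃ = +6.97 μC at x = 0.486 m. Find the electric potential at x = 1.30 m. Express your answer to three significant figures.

-3.95×10⁵ V

Electric potential is a scalar, so the contributions from each charge add algebraically: V = Σ kqᵢ/rᵢ.
Distances from the field point to each charge: r₁ = 0.480 m, r₂ = 0.200 m, r₃ = 0.814 m.
V = k[(-5.67×10⁻⁶)/(0.480) + (-8.13×10⁻⁶)/(0.200) + (6.97×10⁻⁶)/(0.814)] = -3.95×10⁵ V.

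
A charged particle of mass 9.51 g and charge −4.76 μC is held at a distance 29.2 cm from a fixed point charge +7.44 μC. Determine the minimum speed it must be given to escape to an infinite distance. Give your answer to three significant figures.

To just escape, total mechanical energy must reach zero at infinity: ½mv²_min + U = 0, so ½mv²_min = −U = |kQq|/r.
|U| = |kQq|/r = (8.99×10⁹ N·m²/C²)(7.44×10⁻⁶)(4.76×10⁻⁶)/(0.292) = 1.09 J.
v_min = √(2|U|/m) = √(2·1.09/9.51×10⁻³) = 15.1 m/s.

15.1 m/s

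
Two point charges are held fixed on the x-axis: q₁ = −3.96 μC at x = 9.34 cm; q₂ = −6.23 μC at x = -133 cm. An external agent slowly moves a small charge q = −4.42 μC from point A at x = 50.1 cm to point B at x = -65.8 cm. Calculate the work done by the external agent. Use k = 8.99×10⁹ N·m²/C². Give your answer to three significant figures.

For quasistatic motion the external work equals the change in potential energy: W_ext = qΔV = q(V_B − V_A).
At A: distances to the source charges are 0.408 m, 1.83 m; V_A = Σ kqᵢ/rᵢ = -1.18×10⁵ V.
At B: distances to the source charges are 0.751 m, 0.672 m; V_B = Σ kqᵢ/rᵢ = -1.31×10⁵ V.
ΔV = V_B − V_A = -1.28×10⁴ V.
W_ext = qΔV = (-4.42×10⁻⁶ C)(-1.28×10⁴ V) = 0.0565 J.

0.0565 J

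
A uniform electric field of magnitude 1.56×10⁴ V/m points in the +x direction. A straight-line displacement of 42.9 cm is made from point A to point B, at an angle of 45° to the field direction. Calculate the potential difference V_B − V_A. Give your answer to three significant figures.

-4730 V

Only the component of displacement along E changes the potential: ΔV = −E·d·cosθ.
ΔV = −(1.56×10⁴ V/m)(0.429 m)cos45° = -4730 V.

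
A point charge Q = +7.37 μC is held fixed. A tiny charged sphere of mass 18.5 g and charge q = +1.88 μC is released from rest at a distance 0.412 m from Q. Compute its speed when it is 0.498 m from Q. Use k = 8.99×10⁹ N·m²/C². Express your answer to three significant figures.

2.38 m/s

Only the electrostatic force acts, so mechanical energy is conserved: ½mv² = U₁ − U₂ = kQq(1/r₁ − 1/r₂).
U₁ − U₂ = (8.99×10⁹ N·m²/C²)(7.37×10⁻⁶ C)(1.88×10⁻⁶ C)(1/0.412 − 1/0.498) = 0.0522 J.
v = √(2·0.0522/0.0185) = 2.38 m/s.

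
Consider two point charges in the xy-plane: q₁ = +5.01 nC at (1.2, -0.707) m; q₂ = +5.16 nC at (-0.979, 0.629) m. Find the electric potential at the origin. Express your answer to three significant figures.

The total potential is the scalar sum of each charge's contribution, V = Σ kqᵢ/rᵢ.
Distances from the field point to each charge: r₁ = 1.39 m, r₂ = 1.16 m.
V = k[(5.01×10⁻⁹)/(1.39) + (5.16×10⁻⁹)/(1.16)] = 72.2 V.

72.2 V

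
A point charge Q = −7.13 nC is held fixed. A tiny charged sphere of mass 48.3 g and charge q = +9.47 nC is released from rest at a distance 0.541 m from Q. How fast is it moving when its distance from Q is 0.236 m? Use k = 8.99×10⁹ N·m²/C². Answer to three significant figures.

7.75×10⁻³ m/s

Only the electrostatic force acts, so mechanical energy is conserved: ½mv² = U₁ − U₂ = kQq(1/r₁ − 1/r₂).
U₁ − U₂ = (8.99×10⁹ N·m²/C²)(-7.13×10⁻⁹ C)(9.47×10⁻⁹ C)(1/0.541 − 1/0.236) = 1.45×10⁻⁶ J.
v = √(2·1.45×10⁻⁶/0.0483) = 7.75×10⁻³ m/s.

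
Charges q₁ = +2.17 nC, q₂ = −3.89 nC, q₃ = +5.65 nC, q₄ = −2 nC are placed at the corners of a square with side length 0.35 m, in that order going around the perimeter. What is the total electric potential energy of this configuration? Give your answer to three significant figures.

The work to assemble the configuration equals its total potential energy, U = Σ kqᵢqⱼ/rᵢⱼ over all pairs.
The four side pairs have separation 0.350 m and the two diagonal pairs 0.495 m.
Summing all 6 pair terms gives U = -8.19×10⁻⁷ J.

-8.19×10⁻⁷ J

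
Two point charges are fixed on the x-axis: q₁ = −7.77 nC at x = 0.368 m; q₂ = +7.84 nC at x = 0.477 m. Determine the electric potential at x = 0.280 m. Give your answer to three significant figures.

The total potential is the scalar sum of each charge's contribution, V = Σ kqᵢ/rᵢ.
Distances from the field point to each charge: r₁ = 0.0880 m, r₂ = 0.197 m.
V = k[(-7.77×10⁻⁹)/(0.0880) + (7.84×10⁻⁹)/(0.197)] = -436 V.

-436 V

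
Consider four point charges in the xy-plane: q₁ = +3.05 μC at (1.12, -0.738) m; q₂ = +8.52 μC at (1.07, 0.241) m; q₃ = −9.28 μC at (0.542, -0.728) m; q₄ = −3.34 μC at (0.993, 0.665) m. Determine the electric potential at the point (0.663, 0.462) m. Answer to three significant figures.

Electric potential is a scalar, so the contributions from each charge add algebraically: V = Σ kqᵢ/rᵢ.
Distances from the field point to each charge: r₁ = 1.28 m, r₂ = 0.463 m, r₃ = 1.20 m, r₄ = 0.387 m.
V = k[(3.05×10⁻⁶)/(1.28) + (8.52×10⁻⁶)/(0.463) + (-9.28×10⁻⁶)/(1.20) + (-3.34×10⁻⁶)/(0.387)] = 3.95×10⁴ V.

3.95×10⁴ V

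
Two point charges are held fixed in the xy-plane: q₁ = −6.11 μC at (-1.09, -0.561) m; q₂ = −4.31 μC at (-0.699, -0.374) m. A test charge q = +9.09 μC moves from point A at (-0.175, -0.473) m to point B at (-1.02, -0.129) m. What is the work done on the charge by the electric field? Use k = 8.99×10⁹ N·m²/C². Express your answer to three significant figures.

The work done by the electric force is W_field = −ΔU = −q(V_B − V_A) = q(V_A − V_B).
At A: distances to the source charges are 0.919 m, 0.533 m; V_A = Σ kqᵢ/rᵢ = -1.32×10⁵ V.
At B: distances to the source charges are 0.438 m, 0.404 m; V_B = Σ kqᵢ/rᵢ = -2.21×10⁵ V.
ΔV = V_B − V_A = -8.91×10⁴ V.
W_field = −qΔV = −(9.09×10⁻⁶ C)(-8.91×10⁴ V) = 0.809 J.

0.809 J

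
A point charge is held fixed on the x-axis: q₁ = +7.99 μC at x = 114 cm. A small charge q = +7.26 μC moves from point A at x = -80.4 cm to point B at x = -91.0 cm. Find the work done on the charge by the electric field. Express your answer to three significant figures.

The work done by the electric force is W_field = −ΔU = −q(V_B − V_A) = q(V_A − V_B).
At A: distance to the source charge is 1.94 m; V_A = kq₁/r = 3.69×10⁴ V.
At B: distance to the source charge is 2.05 m; V_B = kq₁/r = 3.50×10⁴ V.
ΔV = V_B − V_A = -1910 V.
W_field = −qΔV = −(7.26×10⁻⁶ C)(-1910 V) = 0.0139 J.

0.0139 J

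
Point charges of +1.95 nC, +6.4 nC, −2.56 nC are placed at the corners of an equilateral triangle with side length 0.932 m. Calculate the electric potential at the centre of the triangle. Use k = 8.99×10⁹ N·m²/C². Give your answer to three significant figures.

96.7 V

The total potential is the scalar sum of each charge's contribution, V = Σ kqᵢ/rᵢ.
The distance from each vertex to the centroid is a/√3 = 0.538 m.
V = k[(1.95×10⁻⁹)/(0.538) + (6.40×10⁻⁹)/(0.538) + (-2.56×10⁻⁹)/(0.538)] = 96.7 V.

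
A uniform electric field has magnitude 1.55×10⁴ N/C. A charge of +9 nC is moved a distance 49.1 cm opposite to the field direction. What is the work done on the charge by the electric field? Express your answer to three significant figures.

-6.85×10⁻⁵ J

The potential change for a displacement 49.1 cm opposite to the field direction is ΔV = +Ed = 7610 V.
W_field = −qΔV = -6.85×10⁻⁵ J.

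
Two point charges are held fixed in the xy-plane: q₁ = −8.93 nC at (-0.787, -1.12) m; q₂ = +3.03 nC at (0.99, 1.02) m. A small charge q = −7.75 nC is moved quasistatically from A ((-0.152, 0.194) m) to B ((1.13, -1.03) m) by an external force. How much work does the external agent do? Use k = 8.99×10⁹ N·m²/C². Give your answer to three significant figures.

For quasistatic motion the external work equals the change in potential energy: W_ext = qΔV = q(V_B − V_A).
At A: distances to the source charges are 1.46 m, 1.41 m; V_A = Σ kqᵢ/rᵢ = -35.7 V.
At B: distances to the source charges are 1.92 m, 2.05 m; V_B = Σ kqᵢ/rᵢ = -28.6 V.
ΔV = V_B − V_A = 7.11 V.
W_ext = qΔV = (-7.75×10⁻⁹ C)(7.11 V) = -5.51×10⁻⁸ J.

-5.51×10⁻⁸ J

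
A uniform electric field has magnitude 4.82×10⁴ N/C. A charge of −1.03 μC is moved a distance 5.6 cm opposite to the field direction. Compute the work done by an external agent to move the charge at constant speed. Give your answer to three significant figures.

-2.78×10⁻³ J

The potential change for a displacement 5.6 cm opposite to the field direction is ΔV = +Ed = 2700 V.
W_ext = qΔV = -2.78×10⁻³ J.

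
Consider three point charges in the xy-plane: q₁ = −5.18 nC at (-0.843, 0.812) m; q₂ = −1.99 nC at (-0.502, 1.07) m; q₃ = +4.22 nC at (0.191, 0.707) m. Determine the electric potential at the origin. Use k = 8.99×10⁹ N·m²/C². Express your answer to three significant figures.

Electric potential is a scalar, so the contributions from each charge add algebraically: V = Σ kqᵢ/rᵢ.
Distances from the field point to each charge: r₁ = 1.17 m, r₂ = 1.18 m, r₃ = 0.732 m.
V = k[(-5.18×10⁻⁹)/(1.17) + (-1.99×10⁻⁹)/(1.18) + (4.22×10⁻⁹)/(0.732)] = -3.12 V.

-3.12 V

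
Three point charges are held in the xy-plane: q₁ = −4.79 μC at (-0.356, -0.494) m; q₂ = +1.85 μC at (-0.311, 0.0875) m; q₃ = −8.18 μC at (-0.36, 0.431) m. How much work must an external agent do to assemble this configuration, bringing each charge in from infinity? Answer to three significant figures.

-0.148 J

The assembly work is the sum of pairwise potential energies, U = Σ_{i<j} kqᵢqⱼ/rᵢⱼ.
Pair separations: r₁₂ = 0.583 m, r₁₃ = 0.925 m, r₂₃ = 0.347 m.
U = (-0.137) + (0.381) + (-0.392) = -0.148 J.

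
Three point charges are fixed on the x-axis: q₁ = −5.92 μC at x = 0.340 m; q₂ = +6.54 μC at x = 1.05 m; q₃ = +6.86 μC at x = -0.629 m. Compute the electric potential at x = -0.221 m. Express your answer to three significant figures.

1.03×10⁵ V

Electric potential is a scalar, so the contributions from each charge add algebraically: V = Σ kqᵢ/rᵢ.
Distances from the field point to each charge: r₁ = 0.561 m, r₂ = 1.27 m, r₃ = 0.408 m.
V = k[(-5.92×10⁻⁶)/(0.561) + (6.54×10⁻⁶)/(1.27) + (6.86×10⁻⁶)/(0.408)] = 1.03×10⁵ V.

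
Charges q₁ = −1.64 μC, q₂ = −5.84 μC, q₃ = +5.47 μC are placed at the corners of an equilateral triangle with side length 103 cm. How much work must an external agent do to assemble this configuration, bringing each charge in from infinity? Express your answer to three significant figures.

-0.274 J

The assembly work is the sum of pairwise potential energies, U = Σ_{i<j} kqᵢqⱼ/rᵢⱼ.
All three pair separations equal the side length, 1.03 m.
U = (0.0836) + (-0.0783) + (-0.279) = -0.274 J.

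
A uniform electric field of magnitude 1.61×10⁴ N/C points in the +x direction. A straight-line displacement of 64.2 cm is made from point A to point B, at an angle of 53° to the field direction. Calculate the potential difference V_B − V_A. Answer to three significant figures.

-6220 V

Only the component of displacement along E changes the potential: ΔV = −E·d·cosθ.
ΔV = −(1.61×10⁴ V/m)(0.642 m)cos53° = -6220 V.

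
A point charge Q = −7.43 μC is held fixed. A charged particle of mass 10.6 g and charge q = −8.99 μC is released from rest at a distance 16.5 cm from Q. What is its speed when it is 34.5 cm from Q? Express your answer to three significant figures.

18.9 m/s

Only the electrostatic force acts, so mechanical energy is conserved: ½mv² = U₁ − U₂ = kQq(1/r₁ − 1/r₂).
U₁ − U₂ = (8.99×10⁹ N·m²/C²)(-7.43×10⁻⁶ C)(-8.99×10⁻⁶ C)(1/0.165 − 1/0.345) = 1.90 J.
v = √(2·1.90/0.0106) = 18.9 m/s.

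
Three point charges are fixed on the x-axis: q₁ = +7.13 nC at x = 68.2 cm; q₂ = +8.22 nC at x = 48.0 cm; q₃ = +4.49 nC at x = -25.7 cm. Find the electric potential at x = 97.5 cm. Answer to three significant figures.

401 V

Electric potential is a scalar, so the contributions from each charge add algebraically: V = Σ kqᵢ/rᵢ.
Distances from the field point to each charge: r₁ = 0.293 m, r₂ = 0.495 m, r₃ = 1.23 m.
V = k[(7.13×10⁻⁹)/(0.293) + (8.22×10⁻⁹)/(0.495) + (4.49×10⁻⁹)/(1.23)] = 401 V.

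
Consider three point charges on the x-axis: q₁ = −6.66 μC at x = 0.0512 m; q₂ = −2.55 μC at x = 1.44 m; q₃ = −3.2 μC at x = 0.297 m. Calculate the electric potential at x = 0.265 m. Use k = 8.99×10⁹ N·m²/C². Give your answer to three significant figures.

Electric potential is a scalar, so the contributions from each charge add algebraically: V = Σ kqᵢ/rᵢ.
Distances from the field point to each charge: r₁ = 0.214 m, r₂ = 1.17 m, r₃ = 0.0320 m.
V = k[(-6.66×10⁻⁶)/(0.214) + (-2.55×10⁻⁶)/(1.17) + (-3.20×10⁻⁶)/(0.0320)] = -1.20×10⁶ V.

-1.20×10⁶ V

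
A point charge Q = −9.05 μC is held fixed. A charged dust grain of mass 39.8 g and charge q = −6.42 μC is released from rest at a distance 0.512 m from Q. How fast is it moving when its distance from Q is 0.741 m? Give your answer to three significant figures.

Only the electrostatic force acts, so mechanical energy is conserved: ½mv² = U₁ − U₂ = kQq(1/r₁ − 1/r₂).
U₁ − U₂ = (8.99×10⁹ N·m²/C²)(-9.05×10⁻⁶ C)(-6.42×10⁻⁶ C)(1/0.512 − 1/0.741) = 0.315 J.
v = √(2·0.315/0.0398) = 3.98 m/s.

3.98 m/s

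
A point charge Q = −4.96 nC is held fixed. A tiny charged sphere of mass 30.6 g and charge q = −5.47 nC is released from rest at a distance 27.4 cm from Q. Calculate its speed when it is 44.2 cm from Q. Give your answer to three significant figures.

4.70×10⁻³ m/s

Only the electrostatic force acts, so mechanical energy is conserved: ½mv² = U₁ − U₂ = kQq(1/r₁ − 1/r₂).
U₁ − U₂ = (8.99×10⁹ N·m²/C²)(-4.96×10⁻⁹ C)(-5.47×10⁻⁹ C)(1/0.274 − 1/0.442) = 3.38×10⁻⁷ J.
v = √(2·3.38×10⁻⁷/0.0306) = 4.70×10⁻³ m/s.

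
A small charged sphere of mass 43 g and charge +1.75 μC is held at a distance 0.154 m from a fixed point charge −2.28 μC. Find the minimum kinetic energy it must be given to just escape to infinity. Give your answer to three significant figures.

0.233 J

To just escape, total mechanical energy must reach zero at infinity: ½mv²_min + U = 0, so ½mv²_min = −U = |kQq|/r.
|U| = |kQq|/r = (8.99×10⁹ N·m²/C²)(2.28×10⁻⁶)(1.75×10⁻⁶)/(0.154) = 0.233 J.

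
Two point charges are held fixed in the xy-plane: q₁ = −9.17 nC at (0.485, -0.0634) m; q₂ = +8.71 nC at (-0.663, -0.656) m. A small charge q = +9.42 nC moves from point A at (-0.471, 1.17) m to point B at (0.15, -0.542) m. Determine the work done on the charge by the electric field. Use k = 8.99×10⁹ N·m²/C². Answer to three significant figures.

The work done by the electric force is W_field = −ΔU = −q(V_B − V_A) = q(V_A − V_B).
At A: distances to the source charges are 1.56 m, 1.84 m; V_A = Σ kqᵢ/rᵢ = -10.2 V.
At B: distances to the source charges are 0.584 m, 0.821 m; V_B = Σ kqᵢ/rᵢ = -45.7 V.
ΔV = V_B − V_A = -35.6 V.
W_field = −qΔV = −(9.42×10⁻⁹ C)(-35.6 V) = 3.35×10⁻⁷ J.

3.35×10⁻⁷ J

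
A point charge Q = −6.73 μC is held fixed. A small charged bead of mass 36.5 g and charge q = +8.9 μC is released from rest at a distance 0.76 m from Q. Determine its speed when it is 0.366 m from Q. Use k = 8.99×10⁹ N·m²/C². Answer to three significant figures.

Only the electrostatic force acts, so mechanical energy is conserved: ½mv² = U₁ − U₂ = kQq(1/r₁ − 1/r₂).
U₁ − U₂ = (8.99×10⁹ N·m²/C²)(-6.73×10⁻⁶ C)(8.90×10⁻⁶ C)(1/0.760 − 1/0.366) = 0.763 J.
v = √(2·0.763/0.0365) = 6.46 m/s.

6.46 m/s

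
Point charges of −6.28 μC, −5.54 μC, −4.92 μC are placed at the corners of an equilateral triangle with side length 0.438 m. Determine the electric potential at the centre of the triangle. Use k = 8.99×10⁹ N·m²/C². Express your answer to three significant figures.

-5.95×10⁵ V

The total potential is the scalar sum of each charge's contribution, V = Σ kqᵢ/rᵢ.
The distance from each vertex to the centroid is a/√3 = 0.253 m.
V = k[(-6.28×10⁻⁶)/(0.253) + (-5.54×10⁻⁶)/(0.253) + (-4.92×10⁻⁶)/(0.253)] = -5.95×10⁵ V.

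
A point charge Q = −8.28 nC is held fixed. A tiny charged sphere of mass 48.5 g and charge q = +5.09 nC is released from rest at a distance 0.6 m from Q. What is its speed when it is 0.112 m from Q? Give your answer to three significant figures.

0.0107 m/s

Only the electrostatic force acts, so mechanical energy is conserved: ½mv² = U₁ − U₂ = kQq(1/r₁ − 1/r₂).
U₁ − U₂ = (8.99×10⁹ N·m²/C²)(-8.28×10⁻⁹ C)(5.09×10⁻⁹ C)(1/0.600 − 1/0.112) = 2.75×10⁻⁶ J.
v = √(2·2.75×10⁻⁶/0.0485) = 0.0107 m/s.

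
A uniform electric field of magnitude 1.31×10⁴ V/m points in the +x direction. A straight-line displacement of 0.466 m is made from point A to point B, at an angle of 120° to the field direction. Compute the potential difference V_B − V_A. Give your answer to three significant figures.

3050 V

Only the component of displacement along E changes the potential: ΔV = −E·d·cosθ.
ΔV = −(1.31×10⁴ V/m)(0.466 m)cos120° = 3050 V.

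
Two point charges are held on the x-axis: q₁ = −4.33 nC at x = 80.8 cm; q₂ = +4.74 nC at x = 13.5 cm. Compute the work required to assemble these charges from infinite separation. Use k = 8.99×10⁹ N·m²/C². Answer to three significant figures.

The assembly work is the sum of pairwise potential energies, U = Σ_{i<j} kqᵢqⱼ/rᵢⱼ.
Pair separations: r₁₂ = 0.673 m.
U = (-2.74×10⁻⁷) = -2.74×10⁻⁷ J.

-2.74×10⁻⁷ J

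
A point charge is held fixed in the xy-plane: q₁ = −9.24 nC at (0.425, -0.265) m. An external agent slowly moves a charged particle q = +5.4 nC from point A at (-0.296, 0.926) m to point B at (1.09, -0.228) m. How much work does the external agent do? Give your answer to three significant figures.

For quasistatic motion the external work equals the change in potential energy: W_ext = qΔV = q(V_B − V_A).
At A: distance to the source charge is 1.39 m; V_A = kq₁/r = -59.7 V.
At B: distance to the source charge is 0.666 m; V_B = kq₁/r = -125 V.
ΔV = V_B − V_A = -65.1 V.
W_ext = qΔV = (5.40×10⁻⁹ C)(-65.1 V) = -3.51×10⁻⁷ J.

-3.51×10⁻⁷ J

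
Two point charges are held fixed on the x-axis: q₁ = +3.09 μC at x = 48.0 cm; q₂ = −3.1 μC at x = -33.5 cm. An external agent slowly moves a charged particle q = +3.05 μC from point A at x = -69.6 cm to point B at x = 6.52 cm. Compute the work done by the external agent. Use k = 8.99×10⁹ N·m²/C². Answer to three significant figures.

0.155 J

For quasistatic motion the external work equals the change in potential energy: W_ext = qΔV = q(V_B − V_A).
At A: distances to the source charges are 1.18 m, 0.361 m; V_A = Σ kqᵢ/rᵢ = -5.36×10⁴ V.
At B: distances to the source charges are 0.415 m, 0.400 m; V_B = Σ kqᵢ/rᵢ = -2670 V.
ΔV = V_B − V_A = 5.09×10⁴ V.
W_ext = qΔV = (3.05×10⁻⁶ C)(5.09×10⁴ V) = 0.155 J.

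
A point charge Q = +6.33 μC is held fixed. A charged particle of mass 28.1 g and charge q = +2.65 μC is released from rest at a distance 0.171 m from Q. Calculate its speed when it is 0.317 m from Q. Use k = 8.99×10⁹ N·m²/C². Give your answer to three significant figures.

5.38 m/s

Only the electrostatic force acts, so mechanical energy is conserved: ½mv² = U₁ − U₂ = kQq(1/r₁ − 1/r₂).
U₁ − U₂ = (8.99×10⁹ N·m²/C²)(6.33×10⁻⁶ C)(2.65×10⁻⁶ C)(1/0.171 − 1/0.317) = 0.406 J.
v = √(2·0.406/0.0281) = 5.38 m/s.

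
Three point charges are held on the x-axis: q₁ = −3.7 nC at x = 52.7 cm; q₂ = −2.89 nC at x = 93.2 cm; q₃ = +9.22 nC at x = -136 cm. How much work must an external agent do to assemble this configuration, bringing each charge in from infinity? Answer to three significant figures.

The work to assemble the configuration equals its total potential energy, U = Σ kqᵢqⱼ/rᵢⱼ over all pairs.
Pair separations: r₁₂ = 0.405 m, r₁₃ = 1.89 m, r₂₃ = 2.29 m.
U = (2.37×10⁻⁷) + (-1.63×10⁻⁷) + (-1.05×10⁻⁷) = -2.97×10⁻⁸ J.

-2.97×10⁻⁸ J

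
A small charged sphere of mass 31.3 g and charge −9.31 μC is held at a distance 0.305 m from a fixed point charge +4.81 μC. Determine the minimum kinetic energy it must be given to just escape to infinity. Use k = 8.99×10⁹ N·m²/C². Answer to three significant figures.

To just escape, total mechanical energy must reach zero at infinity: ½mv²_min + U = 0, so ½mv²_min = −U = |kQq|/r.
|U| = |kQq|/r = (8.99×10⁹ N·m²/C²)(4.81×10⁻⁶)(9.31×10⁻⁶)/(0.305) = 1.32 J.

1.32 J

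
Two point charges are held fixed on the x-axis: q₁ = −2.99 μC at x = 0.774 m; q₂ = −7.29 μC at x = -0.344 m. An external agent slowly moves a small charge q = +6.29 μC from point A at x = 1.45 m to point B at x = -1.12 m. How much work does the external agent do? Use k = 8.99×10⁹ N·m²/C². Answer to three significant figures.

For quasistatic motion the external work equals the change in potential energy: W_ext = qΔV = q(V_B − V_A).
At A: distances to the source charges are 0.676 m, 1.79 m; V_A = Σ kqᵢ/rᵢ = -7.63×10⁴ V.
At B: distances to the source charges are 1.89 m, 0.776 m; V_B = Σ kqᵢ/rᵢ = -9.86×10⁴ V.
ΔV = V_B − V_A = -2.24×10⁴ V.
W_ext = qΔV = (6.29×10⁻⁶ C)(-2.24×10⁴ V) = -0.141 J.

-0.141 J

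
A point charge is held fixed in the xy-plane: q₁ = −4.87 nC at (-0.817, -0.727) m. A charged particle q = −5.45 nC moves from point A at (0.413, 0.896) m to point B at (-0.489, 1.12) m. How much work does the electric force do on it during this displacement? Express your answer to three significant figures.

The work done by the electric force is W_field = −ΔU = −q(V_B − V_A) = q(V_A − V_B).
At A: distance to the source charge is 2.04 m; V_A = kq₁/r = -21.5 V.
At B: distance to the source charge is 1.88 m; V_B = kq₁/r = -23.3 V.
ΔV = V_B − V_A = -1.84 V.
W_field = −qΔV = −(-5.45×10⁻⁹ C)(-1.84 V) = -1.00×10⁻⁸ J.

-1.00×10⁻⁸ J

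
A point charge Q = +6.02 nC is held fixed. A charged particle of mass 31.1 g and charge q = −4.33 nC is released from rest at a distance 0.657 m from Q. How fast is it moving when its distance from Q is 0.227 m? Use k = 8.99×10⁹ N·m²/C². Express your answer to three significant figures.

6.59×10⁻³ m/s

Only the electrostatic force acts, so mechanical energy is conserved: ½mv² = U₁ − U₂ = kQq(1/r₁ − 1/r₂).
U₁ − U₂ = (8.99×10⁹ N·m²/C²)(6.02×10⁻⁹ C)(-4.33×10⁻⁹ C)(1/0.657 − 1/0.227) = 6.76×10⁻⁷ J.
v = √(2·6.76×10⁻⁷/0.0311) = 6.59×10⁻³ m/s.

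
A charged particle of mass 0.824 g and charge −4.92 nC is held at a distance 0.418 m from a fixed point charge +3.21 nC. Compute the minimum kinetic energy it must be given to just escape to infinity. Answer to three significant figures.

To just escape, total mechanical energy must reach zero at infinity: ½mv²_min + U = 0, so ½mv²_min = −U = |kQq|/r.
|U| = |kQq|/r = (8.99×10⁹ N·m²/C²)(3.21×10⁻⁹)(4.92×10⁻⁹)/(0.418) = 3.40×10⁻⁷ J.

3.40×10⁻⁷ J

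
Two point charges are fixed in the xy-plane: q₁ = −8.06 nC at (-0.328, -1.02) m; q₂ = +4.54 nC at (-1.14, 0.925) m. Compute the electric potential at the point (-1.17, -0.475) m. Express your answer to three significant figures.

-43.1 V

The total potential is the scalar sum of each charge's contribution, V = Σ kqᵢ/rᵢ.
Distances from the field point to each charge: r₁ = 1.00 m, r₂ = 1.40 m.
V = k[(-8.06×10⁻⁹)/(1.00) + (4.54×10⁻⁹)/(1.40)] = -43.1 V.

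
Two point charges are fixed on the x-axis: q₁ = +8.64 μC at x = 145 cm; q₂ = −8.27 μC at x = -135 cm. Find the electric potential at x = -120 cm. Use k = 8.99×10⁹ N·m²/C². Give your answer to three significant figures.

The total potential is the scalar sum of each charge's contribution, V = Σ kqᵢ/rᵢ.
Distances from the field point to each charge: r₁ = 2.65 m, r₂ = 0.150 m.
V = k[(8.64×10⁻⁶)/(2.65) + (-8.27×10⁻⁶)/(0.150)] = -4.66×10⁵ V.

-4.66×10⁵ V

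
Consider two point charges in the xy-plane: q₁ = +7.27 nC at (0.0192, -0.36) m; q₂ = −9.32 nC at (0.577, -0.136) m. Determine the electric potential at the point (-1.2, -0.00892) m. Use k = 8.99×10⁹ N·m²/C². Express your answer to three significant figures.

4.48 V

Electric potential is a scalar, so the contributions from each charge add algebraically: V = Σ kqᵢ/rᵢ.
Distances from the field point to each charge: r₁ = 1.27 m, r₂ = 1.78 m.
V = k[(7.27×10⁻⁹)/(1.27) + (-9.32×10⁻⁹)/(1.78)] = 4.48 V.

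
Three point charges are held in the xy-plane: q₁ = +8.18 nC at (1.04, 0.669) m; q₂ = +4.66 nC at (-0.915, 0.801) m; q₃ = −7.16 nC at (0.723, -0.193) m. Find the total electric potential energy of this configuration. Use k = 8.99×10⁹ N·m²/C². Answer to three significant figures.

-5.55×10⁻⁷ J

The work to assemble the configuration equals its total potential energy, U = Σ kqᵢqⱼ/rᵢⱼ over all pairs.
Pair separations: r₁₂ = 1.96 m, r₁₃ = 0.918 m, r₂₃ = 1.92 m.
U = (1.75×10⁻⁷) + (-5.73×10⁻⁷) + (-1.57×10⁻⁷) = -5.55×10⁻⁷ J.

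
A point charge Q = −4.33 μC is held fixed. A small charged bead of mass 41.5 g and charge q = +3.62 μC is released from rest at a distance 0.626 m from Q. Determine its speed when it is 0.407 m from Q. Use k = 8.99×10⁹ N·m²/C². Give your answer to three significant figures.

2.42 m/s

Only the electrostatic force acts, so mechanical energy is conserved: ½mv² = U₁ − U₂ = kQq(1/r₁ − 1/r₂).
U₁ − U₂ = (8.99×10⁹ N·m²/C²)(-4.33×10⁻⁶ C)(3.62×10⁻⁶ C)(1/0.626 − 1/0.407) = 0.121 J.
v = √(2·0.121/0.0415) = 2.42 m/s.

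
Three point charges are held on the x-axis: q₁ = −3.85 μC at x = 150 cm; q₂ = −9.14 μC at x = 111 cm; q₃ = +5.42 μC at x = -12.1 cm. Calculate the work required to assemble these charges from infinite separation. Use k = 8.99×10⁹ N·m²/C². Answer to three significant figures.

0.334 J

The work to assemble the configuration equals its total potential energy, U = Σ kqᵢqⱼ/rᵢⱼ over all pairs.
Pair separations: r₁₂ = 0.390 m, r₁₃ = 1.62 m, r₂₃ = 1.23 m.
U = (0.811) + (-0.116) + (-0.362) = 0.334 J.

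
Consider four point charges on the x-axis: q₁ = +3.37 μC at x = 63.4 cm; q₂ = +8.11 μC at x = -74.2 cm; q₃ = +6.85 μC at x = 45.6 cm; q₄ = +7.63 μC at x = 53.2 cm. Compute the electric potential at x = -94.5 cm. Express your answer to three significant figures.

4.69×10⁵ V

The total potential is the scalar sum of each charge's contribution, V = Σ kqᵢ/rᵢ.
Distances from the field point to each charge: r₁ = 1.58 m, r₂ = 0.203 m, r₃ = 1.40 m, r₄ = 1.48 m.
V = k[(3.37×10⁻⁶)/(1.58) + (8.11×10⁻⁶)/(0.203) + (6.85×10⁻⁶)/(1.40) + (7.63×10⁻⁶)/(1.48)] = 4.69×10⁵ V.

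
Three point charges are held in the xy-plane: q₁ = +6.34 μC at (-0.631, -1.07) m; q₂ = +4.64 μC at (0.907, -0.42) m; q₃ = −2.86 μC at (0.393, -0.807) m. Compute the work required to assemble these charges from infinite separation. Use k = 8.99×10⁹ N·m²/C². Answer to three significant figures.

-0.181 J

The work to assemble the configuration equals its total potential energy, U = Σ kqᵢqⱼ/rᵢⱼ over all pairs.
Pair separations: r₁₂ = 1.67 m, r₁₃ = 1.06 m, r₂₃ = 0.643 m.
U = (0.158) + (-0.154) + (-0.185) = -0.181 J.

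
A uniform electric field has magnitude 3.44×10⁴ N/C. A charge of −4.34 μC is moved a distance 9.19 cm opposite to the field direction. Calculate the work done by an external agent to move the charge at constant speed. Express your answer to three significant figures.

The potential change for a displacement 9.19 cm opposite to the field direction is ΔV = +Ed = 3160 V.
W_ext = qΔV = -0.0137 J.

-0.0137 J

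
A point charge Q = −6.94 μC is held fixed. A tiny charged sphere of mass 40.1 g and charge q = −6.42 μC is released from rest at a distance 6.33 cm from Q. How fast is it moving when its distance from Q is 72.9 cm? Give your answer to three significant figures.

17.0 m/s

Only the electrostatic force acts, so mechanical energy is conserved: ½mv² = U₁ − U₂ = kQq(1/r₁ − 1/r₂).
U₁ − U₂ = (8.99×10⁹ N·m²/C²)(-6.94×10⁻⁶ C)(-6.42×10⁻⁶ C)(1/0.0633 − 1/0.729) = 5.78 J.
v = √(2·5.78/0.0401) = 17.0 m/s.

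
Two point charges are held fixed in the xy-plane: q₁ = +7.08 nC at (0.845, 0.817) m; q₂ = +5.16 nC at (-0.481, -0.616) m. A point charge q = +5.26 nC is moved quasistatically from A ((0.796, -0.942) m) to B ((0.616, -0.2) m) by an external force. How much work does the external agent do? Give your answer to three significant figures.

For quasistatic motion the external work equals the change in potential energy: W_ext = qΔV = q(V_B − V_A).
At A: distances to the source charges are 1.76 m, 1.32 m; V_A = Σ kqᵢ/rᵢ = 71.4 V.
At B: distances to the source charges are 1.04 m, 1.17 m; V_B = Σ kqᵢ/rᵢ = 101 V.
ΔV = V_B − V_A = 29.2 V.
W_ext = qΔV = (5.26×10⁻⁹ C)(29.2 V) = 1.54×10⁻⁷ J.

1.54×10⁻⁷ J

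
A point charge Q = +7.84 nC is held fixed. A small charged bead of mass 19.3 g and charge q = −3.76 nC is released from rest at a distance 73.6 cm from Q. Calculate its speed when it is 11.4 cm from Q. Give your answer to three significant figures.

0.0143 m/s

Only the electrostatic force acts, so mechanical energy is conserved: ½mv² = U₁ − U₂ = kQq(1/r₁ − 1/r₂).
U₁ − U₂ = (8.99×10⁹ N·m²/C²)(7.84×10⁻⁹ C)(-3.76×10⁻⁹ C)(1/0.736 − 1/0.114) = 1.96×10⁻⁶ J.
v = √(2·1.96×10⁻⁶/0.0193) = 0.0143 m/s.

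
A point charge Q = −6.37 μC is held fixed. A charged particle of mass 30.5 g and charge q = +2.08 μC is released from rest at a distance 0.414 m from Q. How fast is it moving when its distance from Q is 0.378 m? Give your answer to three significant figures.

1.34 m/s

Only the electrostatic force acts, so mechanical energy is conserved: ½mv² = U₁ − U₂ = kQq(1/r₁ − 1/r₂).
U₁ − U₂ = (8.99×10⁹ N·m²/C²)(-6.37×10⁻⁶ C)(2.08×10⁻⁶ C)(1/0.414 − 1/0.378) = 0.0274 J.
v = √(2·0.0274/0.0305) = 1.34 m/s.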